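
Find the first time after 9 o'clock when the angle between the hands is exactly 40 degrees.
At t minutes past 9:00, the hour hand is at 30 x 9 + 0.5t degrees and the minute hand is at 6t degrees.
The smaller angle between them is 40 degrees when |30H - 5.5t| = 40 or |30H - 5.5t| = 320.
With H = 9, solve 30 x 9 - 5.5t = +/- target for each target:
  t = (30 x 9 - 40) / 5.5 = 41.82
  t = (30 x 9 + 40) / 5.5 = 56.36
  t = (30 x 9 - 320) / 5.5 = -9.09 (outside (0, 60))
  t = (30 x 9 + 320) / 5.5 = 107.27 (outside (0, 60))
Valid solutions in (0, 60): {41.82, 56.36} minutes.
The first occurrence is t = 41.82 minutes.
The hands form a 40-degree angle at 41.82 minutes past 9:00.

Final answer: 41.82 minutes past 9:00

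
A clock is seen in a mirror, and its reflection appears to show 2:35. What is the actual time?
Reflection across the vertical (12-6) axis maps a hand at angle A degrees to (360 - A) degrees, which sends a reading of T minutes past 12:00 to (720 - T) minutes past 12:00.
Mirror reads 2:35 = 155 minutes past 12:00.
Actual time: (720 - 155) mod 720 = 565 minutes = 9:25.

Final answer: 9:25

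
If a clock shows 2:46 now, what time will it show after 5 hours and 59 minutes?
Starting time: 2:46
Adding 59 minutes to 46 minutes: 46 + 59 = 105 minutes = 1 hour and 45 minutes
Adding 5 hours: 2 + 5 + 1 (carry) = 8
Final time: 8:45

Final answer: 8:45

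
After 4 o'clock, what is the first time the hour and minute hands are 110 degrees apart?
At t minutes past 4:00, the hour hand is at 30 x 4 + 0.5t degrees and the minute hand is at 6t degrees.
The smaller angle between them is 110 degrees when |30H - 5.5t| = 110 or |30H - 5.5t| = 250.
With H = 4, solve 30 x 4 - 5.5t = +/- target for each target:
  t = (30 x 4 - 110) / 5.5 = 1.82
  t = (30 x 4 + 110) / 5.5 = 41.82
  t = (30 x 4 - 250) / 5.5 = -23.64 (outside (0, 60))
  t = (30 x 4 + 250) / 5.5 = 67.27 (outside (0, 60))
Valid solutions in (0, 60): {1.82, 41.82} minutes.
The first occurrence is t = 1.82 minutes.
The hands form a 110-degree angle at 1.82 minutes past 4:00.

Final answer: 1.82 minutes past 4:00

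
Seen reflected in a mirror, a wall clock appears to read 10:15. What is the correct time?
Reflection across the vertical (12-6) axis maps a hand at angle A degrees to (360 - A) degrees, which sends a reading of T minutes past 12:00 to (720 - T) minutes past 12:00.
Mirror reads 10:15 = 615 minutes past 12:00.
Actual time: (720 - 615) mod 720 = 105 minutes = 1:45.

Final answer: 1:45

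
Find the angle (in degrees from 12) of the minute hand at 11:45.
The minute hand moves 6 degrees per minute.
At 11:45: 45 x 6 = 270 degrees

Final answer: 270 degrees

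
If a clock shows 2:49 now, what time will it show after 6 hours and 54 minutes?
Starting time: 2:49
Adding 54 minutes to 49 minutes: 49 + 54 = 103 minutes = 1 hour and 43 minutes
Adding 6 hours: 2 + 6 + 1 (carry) = 9
Final time: 9:43

Final answer: 9:43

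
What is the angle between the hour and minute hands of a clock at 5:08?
Hour hand position: 5 x 30 + 8 x 0.5 = 154 degrees
Minute hand position: 8 x 6 = 48 degrees
Difference: |154 - 48| = 106 degrees
The angle between the hands is 106 degrees

Final answer: 106 degrees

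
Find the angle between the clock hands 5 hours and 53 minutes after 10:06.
First find the time 5 hours and 53 minutes after 10:06.
Total minutes: 10 x 60 + 6 + 5 x 60 + 53 = 959.
959 mod 720 = 239 minutes = 3:59.
Now compute the angle at 3:59:
Hour hand: 3 x 30 + 59 x 0.5 = 119.5 degrees
Minute hand: 59 x 6 = 354 degrees
Difference: |119.5 - 354| = 234.5 degrees
Smaller angle: 360 - 234.5 = 125.5 degrees

Final answer: 125.5 degrees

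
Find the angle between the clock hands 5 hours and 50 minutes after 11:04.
First find the time 5 hours and 50 minutes after 11:04.
Total minutes: 11 x 60 + 4 + 5 x 60 + 50 = 1014.
1014 mod 720 = 294 minutes = 4:54.
Now compute the angle at 4:54:
Hour hand: 4 x 30 + 54 x 0.5 = 147 degrees
Minute hand: 54 x 6 = 324 degrees
Difference: |147 - 324| = 177 degrees
The angle is 177 degrees

Final answer: 177 degrees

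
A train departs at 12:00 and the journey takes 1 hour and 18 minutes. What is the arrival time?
Starting time: 12:00
Adding 18 minutes to 0 minutes: 0 + 18 = 18 minutes
Adding 1 hour: 12 + 1 = 13 - 12 = 1
Final time: 1:18

Final answer: 1:18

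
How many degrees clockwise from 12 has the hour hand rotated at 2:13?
The hour hand moves 30 degrees per hour and 0.5 degrees per minute.
At 2:13: (2) x 30 + 13 x 0.5 = 60 + 6.5 = 66.5 degrees

Final answer: 66.5 degrees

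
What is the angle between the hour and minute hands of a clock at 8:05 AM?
Hour hand position: 8 x 30 + 5 x 0.5 = 242.5 degrees
Minute hand position: 5 x 6 = 30 degrees
Difference: |242.5 - 30| = 212.5 degrees
Since 212.5 > 180, the smaller angle is 360 - 212.5 = 147.5 degrees

Final answer: 147.5 degrees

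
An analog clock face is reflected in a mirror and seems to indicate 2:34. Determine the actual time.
Reflection across the vertical (12-6) axis maps a hand at angle A degrees to (360 - A) degrees, which sends a reading of T minutes past 12:00 to (720 - T) minutes past 12:00.
Mirror reads 2:34 = 154 minutes past 12:00.
Actual time: (720 - 154) mod 720 = 566 minutes = 9:26.

Final answer: 9:26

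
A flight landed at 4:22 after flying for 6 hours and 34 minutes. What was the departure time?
Starting time: 4:22 = 262 total minutes past 12:00
Subtracting: 6 hours and 34 minutes = 394 minutes
262 - 394 = -132 (negative, add 12 hours = 720) = 588 minutes
= 9 hours and 48 minutes past 12:00 = 9:48

Final answer: 9:48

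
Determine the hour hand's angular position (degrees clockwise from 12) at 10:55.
The hour hand moves 30 degrees per hour and 0.5 degrees per minute.
At 10:55: (10) x 30 + 55 x 0.5 = 300 + 27.5 = 327.5 degrees

Final answer: 327.5 degrees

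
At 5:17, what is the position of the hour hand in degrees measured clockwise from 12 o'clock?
The hour hand moves 30 degrees per hour and 0.5 degrees per minute.
At 5:17: (5) x 30 + 17 x 0.5 = 150 + 8.5 = 158.5 degrees

Final answer: 158.5 degrees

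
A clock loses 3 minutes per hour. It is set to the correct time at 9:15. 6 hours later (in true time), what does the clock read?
For every 60 true minutes, the faulty clock advances 60 - 3 = 57 minutes.
True elapsed: 6 hours = 360 minutes.
Faulty clock advances: 360 x 57/60 = 342 minutes (drift: 18 minutes behind).
Shown time: 9:15 + 342 minutes = 2:57.

Final answer: 2:57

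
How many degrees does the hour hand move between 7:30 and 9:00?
The hour hand moves 0.5 degrees per minute.
Time elapsed: 9:00 - 7:30 = 90 minutes
Angular displacement: 90 x 0.5 = 45 degrees

Final answer: 45 degrees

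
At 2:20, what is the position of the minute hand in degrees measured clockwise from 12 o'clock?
The minute hand moves 6 degrees per minute.
At 2:20: 20 x 6 = 120 degrees

Final answer: 120 degrees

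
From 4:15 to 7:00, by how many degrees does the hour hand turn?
The hour hand moves 0.5 degrees per minute.
Time elapsed: 7:00 - 4:15 = 165 minutes
Angular displacement: 165 x 0.5 = 82.5 degrees

Final answer: 82.5 degrees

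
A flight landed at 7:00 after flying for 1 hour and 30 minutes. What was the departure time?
Starting time: 7:00 = 420 total minutes past 12:00
Subtracting: 1 hour and 30 minutes = 90 minutes
420 - 90 = 330 minutes
= 5 hours and 30 minutes past 12:00 = 5:30

Final answer: 5:30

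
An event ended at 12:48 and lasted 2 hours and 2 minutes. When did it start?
Starting time: 12:48 = 48 total minutes past 12:00
Subtracting: 2 hours and 2 minutes = 122 minutes
48 - 122 = -74 (negative, add 12 hours = 720) = 646 minutes
= 10 hours and 46 minutes past 12:00 = 10:46

Final answer: 10:46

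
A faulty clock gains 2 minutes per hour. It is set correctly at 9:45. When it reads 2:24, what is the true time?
For every 60 true minutes, the faulty clock advances 62 minutes, so 1 faulty-clock minute corresponds to 60/62 true minutes.
From 9:45 to 2:24 on the faulty dial is 279 minutes.
True elapsed: 279 x 60/62 = 270 minutes = 4 hours and 30 minutes.
True time: 9:45 + 4 hours and 30 minutes = 2:15.

Final answer: 2:15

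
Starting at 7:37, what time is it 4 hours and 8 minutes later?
Starting time: 7:37
Adding 8 minutes to 37 minutes: 37 + 8 = 45 minutes
Adding 4 hours: 7 + 4 = 11
Final time: 11:45

Final answer: 11:45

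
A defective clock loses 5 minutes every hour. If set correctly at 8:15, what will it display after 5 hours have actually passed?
For every 60 true minutes, the faulty clock advances 60 - 5 = 55 minutes.
True elapsed: 5 hours = 300 minutes.
Faulty clock advances: 300 x 55/60 = 275 minutes (drift: 25 minutes behind).
Shown time: 8:15 + 275 minutes = 12:50.

Final answer: 12:50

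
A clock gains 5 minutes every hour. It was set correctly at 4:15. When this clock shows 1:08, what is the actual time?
For every 60 true minutes, the faulty clock advances 65 minutes, so 1 faulty-clock minute corresponds to 60/65 true minutes.
From 4:15 to 1:08 on the faulty dial is 533 minutes.
True elapsed: 533 x 60/65 = 492 minutes = 8 hours and 12 minutes.
True time: 4:15 + 8 hours and 12 minutes = 12:27.

Final answer: 12:27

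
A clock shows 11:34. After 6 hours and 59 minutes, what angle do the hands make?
First find the time 6 hours and 59 minutes after 11:34.
Total minutes: 11 x 60 + 34 + 6 x 60 + 59 = 1113.
1113 mod 720 = 393 minutes = 6:33.
Now compute the angle at 6:33:
Hour hand: 6 x 30 + 33 x 0.5 = 196.5 degrees
Minute hand: 33 x 6 = 198 degrees
Difference: |196.5 - 198| = 1.5 degrees
The angle is 1.5 degrees

Final answer: 1.5 degrees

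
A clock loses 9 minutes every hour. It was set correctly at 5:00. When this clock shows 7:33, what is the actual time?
For every 60 true minutes, the faulty clock advances 51 minutes, so 1 faulty-clock minute corresponds to 60/51 true minutes.
From 5:00 to 7:33 on the faulty dial is 153 minutes.
True elapsed: 153 x 60/51 = 180 minutes = 3 hours.
True time: 5:00 + 3 hours = 8:00.

Final answer: 8:00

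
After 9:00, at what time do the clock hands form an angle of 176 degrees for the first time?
At t minutes past 9:00, the hour hand is at 30 x 9 + 0.5t degrees and the minute hand is at 6t degrees.
The smaller angle between them is 176 degrees when |30H - 5.5t| = 176 or |30H - 5.5t| = 184.
With H = 9, solve 30 x 9 - 5.5t = +/- target for each target:
  t = (30 x 9 - 176) / 5.5 = 17.09
  t = (30 x 9 + 176) / 5.5 = 81.09 (outside (0, 60))
  t = (30 x 9 - 184) / 5.5 = 15.64
  t = (30 x 9 + 184) / 5.5 = 82.55 (outside (0, 60))
Valid solutions in (0, 60): {15.64, 17.09} minutes.
The first occurrence is t = 15.64 minutes.
The hands form a 176-degree angle at 15.64 minutes past 9:00.

Final answer: 15.64 minutes past 9:00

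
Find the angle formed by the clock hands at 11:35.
Hour hand position: 11 x 30 + 35 x 0.5 = 347.5 degrees
Minute hand position: 35 x 6 = 210 degrees
Difference: |347.5 - 210| = 137.5 degrees
The angle between the hands is 137.5 degrees

Final answer: 137.5 degrees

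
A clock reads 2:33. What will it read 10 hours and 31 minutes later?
Starting time: 2:33
Adding 31 minutes to 33 minutes: 33 + 31 = 64 minutes = 1 hour and 4 minutes
Adding 10 hours: 2 + 10 + 1 (carry) = 13 - 12 = 1
Final time: 1:04

Final answer: 1:04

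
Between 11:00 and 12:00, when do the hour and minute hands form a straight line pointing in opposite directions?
For hands to be 180 degrees apart: |30H - 5.5t| = 180
With H = 11: t = (30 x 11 + 180)/5.5 = 92.73 or t = (30 x 11 - 180)/5.5 = 27.27
First valid solution (0 < t < 60): t = 27.27 minutes
The hands are opposite at 27.27 minutes past 11:00.

Final answer: 27.27 minutes past 11:00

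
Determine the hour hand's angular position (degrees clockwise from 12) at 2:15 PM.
The hour hand moves 30 degrees per hour and 0.5 degrees per minute.
At 2:15: (2) x 30 + 15 x 0.5 = 60 + 7.5 = 67.5 degrees

Final answer: 67.5 degrees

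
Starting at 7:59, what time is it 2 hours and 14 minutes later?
Starting time: 7:59
Adding 14 minutes to 59 minutes: 59 + 14 = 73 minutes = 1 hour and 13 minutes
Adding 2 hours: 7 + 2 + 1 (carry) = 10
Final time: 10:13

Final answer: 10:13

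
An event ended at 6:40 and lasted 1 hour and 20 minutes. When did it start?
Starting time: 6:40 = 400 total minutes past 12:00
Subtracting: 1 hour and 20 minutes = 80 minutes
400 - 80 = 320 minutes
= 5 hours and 20 minutes past 12:00 = 5:20

Final answer: 5:20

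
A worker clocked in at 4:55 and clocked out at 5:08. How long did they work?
From 4:55 to 5:08:
(5 x 60 + 8) - (4 x 60 + 55) = 308 - 295 = 13 minutes
= 13 minutes

Final answer: 13 minutes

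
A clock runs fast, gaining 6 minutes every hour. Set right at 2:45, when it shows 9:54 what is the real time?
For every 60 true minutes, the faulty clock advances 66 minutes, so 1 faulty-clock minute corresponds to 60/66 true minutes.
From 2:45 to 9:54 on the faulty dial is 429 minutes.
True elapsed: 429 x 60/66 = 390 minutes = 6 hours and 30 minutes.
True time: 2:45 + 6 hours and 30 minutes = 9:15.

Final answer: 9:15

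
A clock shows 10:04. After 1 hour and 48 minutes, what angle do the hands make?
First find the time 1 hour and 48 minutes after 10:04.
Total minutes: 10 x 60 + 4 + 1 x 60 + 48 = 712.
712 mod 720 = 712 minutes = 11:52.
Now compute the angle at 11:52:
Hour hand: 11 x 30 + 52 x 0.5 = 356 degrees
Minute hand: 52 x 6 = 312 degrees
Difference: |356 - 312| = 44 degrees
The angle is 44 degrees

Final answer: 44 degrees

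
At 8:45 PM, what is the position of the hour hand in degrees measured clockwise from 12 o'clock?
The hour hand moves 30 degrees per hour and 0.5 degrees per minute.
At 8:45: (8) x 30 + 45 x 0.5 = 240 + 22.5 = 262.5 degrees

Final answer: 262.5 degrees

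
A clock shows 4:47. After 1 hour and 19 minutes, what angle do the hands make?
First find the time 1 hour and 19 minutes after 4:47.
Total minutes: 4 x 60 + 47 + 1 x 60 + 19 = 366.
366 mod 720 = 366 minutes = 6:06.
Now compute the angle at 6:06:
Hour hand: 6 x 30 + 6 x 0.5 = 183 degrees
Minute hand: 6 x 6 = 36 degrees
Difference: |183 - 36| = 147 degrees
The angle is 147 degrees

Final answer: 147 degrees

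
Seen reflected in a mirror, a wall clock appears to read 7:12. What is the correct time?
Reflection across the vertical (12-6) axis maps a hand at angle A degrees to (360 - A) degrees, which sends a reading of T minutes past 12:00 to (720 - T) minutes past 12:00.
Mirror reads 7:12 = 432 minutes past 12:00.
Actual time: (720 - 432) mod 720 = 288 minutes = 4:48.

Final answer: 4:48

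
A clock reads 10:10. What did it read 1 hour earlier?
Starting time: 10:10 = 610 total minutes past 12:00
Subtracting: 1 hour = 60 minutes
610 - 60 = 550 minutes
= 9 hours and 10 minutes past 12:00 = 9:10

Final answer: 9:10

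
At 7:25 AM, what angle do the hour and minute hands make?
Hour hand position: 7 x 30 + 25 x 0.5 = 222.5 degrees
Minute hand position: 25 x 6 = 150 degrees
Difference: |222.5 - 150| = 72.5 degrees
The angle between the hands is 72.5 degrees

Final answer: 72.5 degrees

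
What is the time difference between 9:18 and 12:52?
From 9:18 to 12:52:
(12 x 60 + 52) - (9 x 60 + 18) = 772 - 558 = 214 minutes
= 3 hours and 34 minutes

Final answer: 3 hours and 34 minutes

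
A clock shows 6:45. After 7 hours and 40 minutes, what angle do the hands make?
First find the time 7 hours and 40 minutes after 6:45.
Total minutes: 6 x 60 + 45 + 7 x 60 + 40 = 865.
865 mod 720 = 145 minutes = 2:25.
Now compute the angle at 2:25:
Hour hand: 2 x 30 + 25 x 0.5 = 72.5 degrees
Minute hand: 25 x 6 = 150 degrees
Difference: |72.5 - 150| = 77.5 degrees
The angle is 77.5 degrees

Final answer: 77.5 degrees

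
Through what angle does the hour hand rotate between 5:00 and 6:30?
The hour hand moves 0.5 degrees per minute.
Time elapsed: 6:30 - 5:00 = 90 minutes
Angular displacement: 90 x 0.5 = 45 degrees

Final answer: 45 degrees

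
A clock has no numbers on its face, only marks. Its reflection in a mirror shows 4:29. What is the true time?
Reflection across the vertical (12-6) axis maps a hand at angle A degrees to (360 - A) degrees, which sends a reading of T minutes past 12:00 to (720 - T) minutes past 12:00.
Mirror reads 4:29 = 269 minutes past 12:00.
Actual time: (720 - 269) mod 720 = 451 minutes = 7:31.

Final answer: 7:31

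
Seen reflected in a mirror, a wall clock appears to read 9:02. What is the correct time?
Reflection across the vertical (12-6) axis maps a hand at angle A degrees to (360 - A) degrees, which sends a reading of T minutes past 12:00 to (720 - T) minutes past 12:00.
Mirror reads 9:02 = 542 minutes past 12:00.
Actual time: (720 - 542) mod 720 = 178 minutes = 2:58.

Final answer: 2:58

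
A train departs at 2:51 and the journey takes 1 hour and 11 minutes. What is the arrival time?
Starting time: 2:51
Adding 11 minutes to 51 minutes: 51 + 11 = 62 minutes = 1 hour and 2 minutes
Adding 1 hour: 2 + 1 + 1 (carry) = 4
Final time: 4:02

Final answer: 4:02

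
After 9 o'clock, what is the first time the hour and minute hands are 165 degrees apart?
At t minutes past 9:00, the hour hand is at 30 x 9 + 0.5t degrees and the minute hand is at 6t degrees.
The smaller angle between them is 165 degrees when |30H - 5.5t| = 165 or |30H - 5.5t| = 195.
With H = 9, solve 30 x 9 - 5.5t = +/- target for each target:
  t = (30 x 9 - 165) / 5.5 = 19.09
  t = (30 x 9 + 165) / 5.5 = 79.09 (outside (0, 60))
  t = (30 x 9 - 195) / 5.5 = 13.64
  t = (30 x 9 + 195) / 5.5 = 84.55 (outside (0, 60))
Valid solutions in (0, 60): {13.64, 19.09} minutes.
The first occurrence is t = 13.64 minutes.
The hands form a 165-degree angle at 13.64 minutes past 9:00.

Final answer: 13.64 minutes past 9:00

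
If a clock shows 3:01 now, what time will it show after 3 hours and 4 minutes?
Starting time: 3:01
Adding 4 minutes to 1 minute: 1 + 4 = 5 minutes
Adding 3 hours: 3 + 3 = 6
Final time: 6:05

Final answer: 6:05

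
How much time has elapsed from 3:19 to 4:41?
From 3:19 to 4:41:
(4 x 60 + 41) - (3 x 60 + 19) = 281 - 199 = 82 minutes
= 1 hour and 22 minutes

Final answer: 1 hour and 22 minutes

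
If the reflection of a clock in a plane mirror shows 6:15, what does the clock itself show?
Reflection across the vertical (12-6) axis maps a hand at angle A degrees to (360 - A) degrees, which sends a reading of T minutes past 12:00 to (720 - T) minutes past 12:00.
Mirror reads 6:15 = 375 minutes past 12:00.
Actual time: (720 - 375) mod 720 = 345 minutes = 5:45.

Final answer: 5:45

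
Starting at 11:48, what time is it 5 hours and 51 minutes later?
Starting time: 11:48
Adding 51 minutes to 48 minutes: 48 + 51 = 99 minutes = 1 hour and 39 minutes
Adding 5 hours: 11 + 5 + 1 (carry) = 17 - 12 = 5
Final time: 5:39

Final answer: 5:39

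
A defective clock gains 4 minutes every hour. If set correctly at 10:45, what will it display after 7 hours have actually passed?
For every 60 true minutes, the faulty clock advances 60 + 4 = 64 minutes.
True elapsed: 7 hours = 420 minutes.
Faulty clock advances: 420 x 64/60 = 448 minutes (drift: 28 minutes ahead).
Shown time: 10:45 + 448 minutes = 6:13.

Final answer: 6:13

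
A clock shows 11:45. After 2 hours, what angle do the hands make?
First find the time 2 hours after 11:45.
Total minutes: 11 x 60 + 45 + 2 x 60 + 0 = 825.
825 mod 720 = 105 minutes = 1:45.
Now compute the angle at 1:45:
Hour hand: 1 x 30 + 45 x 0.5 = 52.5 degrees
Minute hand: 45 x 6 = 270 degrees
Difference: |52.5 - 270| = 217.5 degrees
Smaller angle: 360 - 217.5 = 142.5 degrees

Final answer: 142.5 degrees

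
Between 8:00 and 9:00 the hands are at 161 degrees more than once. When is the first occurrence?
At t minutes past 8:00, the hour hand is at 30 x 8 + 0.5t degrees and the minute hand is at 6t degrees.
The smaller angle between them is 161 degrees when |30H - 5.5t| = 161 or |30H - 5.5t| = 199.
With H = 8, solve 30 x 8 - 5.5t = +/- target for each target:
  t = (30 x 8 - 161) / 5.5 = 14.36
  t = (30 x 8 + 161) / 5.5 = 72.91 (outside (0, 60))
  t = (30 x 8 - 199) / 5.5 = 7.45
  t = (30 x 8 + 199) / 5.5 = 79.82 (outside (0, 60))
Valid solutions in (0, 60): {7.45, 14.36} minutes.
The first occurrence is t = 7.45 minutes.
The hands form a 161-degree angle at 7.45 minutes past 8:00.

Final answer: 7.45 minutes past 8:00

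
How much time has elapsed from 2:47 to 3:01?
From 2:47 to 3:01:
(3 x 60 + 1) - (2 x 60 + 47) = 181 - 167 = 14 minutes
= 14 minutes

Final answer: 14 minutes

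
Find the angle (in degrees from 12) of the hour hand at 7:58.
The hour hand moves 30 degrees per hour and 0.5 degrees per minute.
At 7:58: (7) x 30 + 58 x 0.5 = 210 + 29 = 239 degrees

Final answer: 239 degrees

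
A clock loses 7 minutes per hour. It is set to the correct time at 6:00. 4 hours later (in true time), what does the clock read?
For every 60 true minutes, the faulty clock advances 60 - 7 = 53 minutes.
True elapsed: 4 hours = 240 minutes.
Faulty clock advances: 240 x 53/60 = 212 minutes (drift: 28 minutes behind).
Shown time: 6:00 + 212 minutes = 9:32.

Final answer: 9:32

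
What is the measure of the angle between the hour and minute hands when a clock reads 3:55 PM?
Hour hand position: 3 x 30 + 55 x 0.5 = 117.5 degrees
Minute hand position: 55 x 6 = 330 degrees
Difference: |117.5 - 330| = 212.5 degrees
Since 212.5 > 180, the smaller angle is 360 - 212.5 = 147.5 degrees

Final answer: 147.5 degrees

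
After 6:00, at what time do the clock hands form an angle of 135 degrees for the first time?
At t minutes past 6:00, the hour hand is at 30 x 6 + 0.5t degrees and the minute hand is at 6t degrees.
The smaller angle between them is 135 degrees when |30H - 5.5t| = 135 or |30H - 5.5t| = 225.
With H = 6, solve 30 x 6 - 5.5t = +/- target for each target:
  t = (30 x 6 - 135) / 5.5 = 8.18
  t = (30 x 6 + 135) / 5.5 = 57.27
  t = (30 x 6 - 225) / 5.5 = -8.18 (outside (0, 60))
  t = (30 x 6 + 225) / 5.5 = 73.64 (outside (0, 60))
Valid solutions in (0, 60): {8.18, 57.27} minutes.
The first occurrence is t = 8.18 minutes.
The hands form a 135-degree angle at 8.18 minutes past 6:00.

Final answer: 8.18 minutes past 6:00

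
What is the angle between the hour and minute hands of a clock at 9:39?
Hour hand position: 9 x 30 + 39 x 0.5 = 289.5 degrees
Minute hand position: 39 x 6 = 234 degrees
Difference: |289.5 - 234| = 55.5 degrees
The angle between the hands is 55.5 degrees

Final answer: 55.5 degrees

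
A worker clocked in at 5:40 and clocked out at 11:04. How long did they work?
From 5:40 to 11:04:
(11 x 60 + 4) - (5 x 60 + 40) = 664 - 340 = 324 minutes
= 5 hours and 24 minutes

Final answer: 5 hours and 24 minutes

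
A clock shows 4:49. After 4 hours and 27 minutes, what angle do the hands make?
First find the time 4 hours and 27 minutes after 4:49.
Total minutes: 4 x 60 + 49 + 4 x 60 + 27 = 556.
556 mod 720 = 556 minutes = 9:16.
Now compute the angle at 9:16:
Hour hand: 9 x 30 + 16 x 0.5 = 278 degrees
Minute hand: 16 x 6 = 96 degrees
Difference: |278 - 96| = 182 degrees
Smaller angle: 360 - 182 = 178 degrees

Final answer: 178 degrees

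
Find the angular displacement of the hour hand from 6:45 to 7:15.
The hour hand moves 0.5 degrees per minute.
Time elapsed: 7:15 - 6:45 = 30 minutes
Angular displacement: 30 x 0.5 = 15 degrees

Final answer: 15 degrees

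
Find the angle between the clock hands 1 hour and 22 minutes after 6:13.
First find the time 1 hour and 22 minutes after 6:13.
Total minutes: 6 x 60 + 13 + 1 x 60 + 22 = 455.
455 mod 720 = 455 minutes = 7:35.
Now compute the angle at 7:35:
Hour hand: 7 x 30 + 35 x 0.5 = 227.5 degrees
Minute hand: 35 x 6 = 210 degrees
Difference: |227.5 - 210| = 17.5 degrees
The angle is 17.5 degrees

Final answer: 17.5 degrees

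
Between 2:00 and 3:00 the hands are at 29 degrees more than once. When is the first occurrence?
At t minutes past 2:00, the hour hand is at 30 x 2 + 0.5t degrees and the minute hand is at 6t degrees.
The smaller angle between them is 29 degrees when |30H - 5.5t| = 29 or |30H - 5.5t| = 331.
With H = 2, solve 30 x 2 - 5.5t = +/- target for each target:
  t = (30 x 2 - 29) / 5.5 = 5.64
  t = (30 x 2 + 29) / 5.5 = 16.18
  t = (30 x 2 - 331) / 5.5 = -49.27 (outside (0, 60))
  t = (30 x 2 + 331) / 5.5 = 71.09 (outside (0, 60))
Valid solutions in (0, 60): {5.64, 16.18} minutes.
The first occurrence is t = 5.64 minutes.
The hands form a 29-degree angle at 5.64 minutes past 2:00.

Final answer: 5.64 minutes past 2:00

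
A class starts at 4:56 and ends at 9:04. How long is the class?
From 4:56 to 9:04:
(9 x 60 + 4) - (4 x 60 + 56) = 544 - 296 = 248 minutes
= 4 hours and 8 minutes

Final answer: 4 hours and 8 minutes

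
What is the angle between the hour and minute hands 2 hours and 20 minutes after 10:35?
First find the time 2 hours and 20 minutes after 10:35.
Total minutes: 10 x 60 + 35 + 2 x 60 + 20 = 775.
775 mod 720 = 55 minutes = 12:55.
Now compute the angle at 12:55:
Hour hand: 0 x 30 + 55 x 0.5 = 27.5 degrees
Minute hand: 55 x 6 = 330 degrees
Difference: |27.5 - 330| = 302.5 degrees
Smaller angle: 360 - 302.5 = 57.5 degrees

Final answer: 57.5 degrees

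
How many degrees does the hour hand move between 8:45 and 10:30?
The hour hand moves 0.5 degrees per minute.
Time elapsed: 10:30 - 8:45 = 105 minutes
Angular displacement: 105 x 0.5 = 52.5 degrees

Final answer: 52.5 degrees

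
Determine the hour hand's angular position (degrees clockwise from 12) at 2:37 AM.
The hour hand moves 30 degrees per hour and 0.5 degrees per minute.
At 2:37: (2) x 30 + 37 x 0.5 = 60 + 18.5 = 78.5 degrees

Final answer: 78.5 degrees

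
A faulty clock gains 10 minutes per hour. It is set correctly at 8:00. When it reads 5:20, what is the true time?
For every 60 true minutes, the faulty clock advances 70 minutes, so 1 faulty-clock minute corresponds to 60/70 true minutes.
From 8:00 to 5:20 on the faulty dial is 560 minutes.
True elapsed: 560 x 60/70 = 480 minutes = 8 hours.
True time: 8:00 + 8 hours = 4:00.

Final answer: 4:00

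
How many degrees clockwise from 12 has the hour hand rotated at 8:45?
The hour hand moves 30 degrees per hour and 0.5 degrees per minute.
At 8:45: (8) x 30 + 45 x 0.5 = 240 + 22.5 = 262.5 degrees

Final answer: 262.5 degrees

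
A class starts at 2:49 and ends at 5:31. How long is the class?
From 2:49 to 5:31:
(5 x 60 + 31) - (2 x 60 + 49) = 331 - 169 = 162 minutes
= 2 hours and 42 minutes

Final answer: 2 hours and 42 minutes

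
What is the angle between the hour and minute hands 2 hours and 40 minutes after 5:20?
First find the time 2 hours and 40 minutes after 5:20.
Total minutes: 5 x 60 + 20 + 2 x 60 + 40 = 480.
480 mod 720 = 480 minutes = 8:00.
Now compute the angle at 8:00:
Hour hand: 8 x 30 + 0 x 0.5 = 240 degrees
Minute hand: 0 x 6 = 0 degrees
Difference: |240 - 0| = 240 degrees
Smaller angle: 360 - 240 = 120 degrees

Final answer: 120 degrees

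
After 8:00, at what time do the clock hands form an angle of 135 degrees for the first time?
At t minutes past 8:00, the hour hand is at 30 x 8 + 0.5t degrees and the minute hand is at 6t degrees.
The smaller angle between them is 135 degrees when |30H - 5.5t| = 135 or |30H - 5.5t| = 225.
With H = 8, solve 30 x 8 - 5.5t = +/- target for each target:
  t = (30 x 8 - 135) / 5.5 = 19.09
  t = (30 x 8 + 135) / 5.5 = 68.18 (outside (0, 60))
  t = (30 x 8 - 225) / 5.5 = 2.73
  t = (30 x 8 + 225) / 5.5 = 84.55 (outside (0, 60))
Valid solutions in (0, 60): {2.73, 19.09} minutes.
The first occurrence is t = 2.73 minutes.
The hands form a 135-degree angle at 2.73 minutes past 8:00.

Final answer: 2.73 minutes past 8:00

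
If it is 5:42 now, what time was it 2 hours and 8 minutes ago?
Starting time: 5:42 = 342 total minutes past 12:00
Subtracting: 2 hours and 8 minutes = 128 minutes
342 - 128 = 214 minutes
= 3 hours and 34 minutes past 12:00 = 3:34

Final answer: 3:34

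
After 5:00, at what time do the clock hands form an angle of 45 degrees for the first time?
At t minutes past 5:00, the hour hand is at 30 x 5 + 0.5t degrees and the minute hand is at 6t degrees.
The smaller angle between them is 45 degrees when |30H - 5.5t| = 45 or |30H - 5.5t| = 315.
With H = 5, solve 30 x 5 - 5.5t = +/- target for each target:
  t = (30 x 5 - 45) / 5.5 = 19.09
  t = (30 x 5 + 45) / 5.5 = 35.45
  t = (30 x 5 - 315) / 5.5 = -30 (outside (0, 60))
  t = (30 x 5 + 315) / 5.5 = 84.55 (outside (0, 60))
Valid solutions in (0, 60): {19.09, 35.45} minutes.
The first occurrence is t = 19.09 minutes.
The hands form a 45-degree angle at 19.09 minutes past 5:00.

Final answer: 19.09 minutes past 5:00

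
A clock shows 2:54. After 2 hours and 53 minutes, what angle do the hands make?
First find the time 2 hours and 53 minutes after 2:54.
Total minutes: 2 x 60 + 54 + 2 x 60 + 53 = 347.
347 mod 720 = 347 minutes = 5:47.
Now compute the angle at 5:47:
Hour hand: 5 x 30 + 47 x 0.5 = 173.5 degrees
Minute hand: 47 x 6 = 282 degrees
Difference: |173.5 - 282| = 108.5 degrees
The angle is 108.5 degrees

Final answer: 108.5 degrees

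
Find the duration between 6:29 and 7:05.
From 6:29 to 7:05:
(7 x 60 + 5) - (6 x 60 + 29) = 425 - 389 = 36 minutes
= 36 minutes

Final answer: 36 minutes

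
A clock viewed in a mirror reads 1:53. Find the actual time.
Reflection across the vertical (12-6) axis maps a hand at angle A degrees to (360 - A) degrees, which sends a reading of T minutes past 12:00 to (720 - T) minutes past 12:00.
Mirror reads 1:53 = 113 minutes past 12:00.
Actual time: (720 - 113) mod 720 = 607 minutes = 10:07.

Final answer: 10:07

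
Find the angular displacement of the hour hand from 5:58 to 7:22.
The hour hand moves 0.5 degrees per minute.
Time elapsed: 7:22 - 5:58 = 84 minutes
Angular displacement: 84 x 0.5 = 42 degrees

Final answer: 42 degrees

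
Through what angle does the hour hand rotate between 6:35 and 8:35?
The hour hand moves 0.5 degrees per minute.
Time elapsed: 8:35 - 6:35 = 120 minutes
Angular displacement: 120 x 0.5 = 60 degrees

Final answer: 60 degrees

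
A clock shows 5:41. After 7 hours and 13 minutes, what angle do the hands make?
First find the time 7 hours and 13 minutes after 5:41.
Total minutes: 5 x 60 + 41 + 7 x 60 + 13 = 774.
774 mod 720 = 54 minutes = 12:54.
Now compute the angle at 12:54:
Hour hand: 0 x 30 + 54 x 0.5 = 27 degrees
Minute hand: 54 x 6 = 324 degrees
Difference: |27 - 324| = 297 degrees
Smaller angle: 360 - 297 = 63 degrees

Final answer: 63 degrees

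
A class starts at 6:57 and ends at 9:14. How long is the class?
From 6:57 to 9:14:
(9 x 60 + 14) - (6 x 60 + 57) = 554 - 417 = 137 minutes
= 2 hours and 17 minutes

Final answer: 2 hours and 17 minutes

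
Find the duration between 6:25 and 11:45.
From 6:25 to 11:45:
(11 x 60 + 45) - (6 x 60 + 25) = 705 - 385 = 320 minutes
= 5 hours and 20 minutes

Final answer: 5 hours and 20 minutes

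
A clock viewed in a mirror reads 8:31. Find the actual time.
Reflection across the vertical (12-6) axis maps a hand at angle A degrees to (360 - A) degrees, which sends a reading of T minutes past 12:00 to (720 - T) minutes past 12:00.
Mirror reads 8:31 = 511 minutes past 12:00.
Actual time: (720 - 511) mod 720 = 209 minutes = 3:29.

Final answer: 3:29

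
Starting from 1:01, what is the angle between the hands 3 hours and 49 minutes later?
First find the time 3 hours and 49 minutes after 1:01.
Total minutes: 1 x 60 + 1 + 3 x 60 + 49 = 290.
290 mod 720 = 290 minutes = 4:50.
Now compute the angle at 4:50:
Hour hand: 4 x 30 + 50 x 0.5 = 145 degrees
Minute hand: 50 x 6 = 300 degrees
Difference: |145 - 300| = 155 degrees
The angle is 155 degrees

Final answer: 155 degrees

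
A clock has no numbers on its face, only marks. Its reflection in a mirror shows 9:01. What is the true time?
Reflection across the vertical (12-6) axis maps a hand at angle A degrees to (360 - A) degrees, which sends a reading of T minutes past 12:00 to (720 - T) minutes past 12:00.
Mirror reads 9:01 = 541 minutes past 12:00.
Actual time: (720 - 541) mod 720 = 179 minutes = 2:59.

Final answer: 2:59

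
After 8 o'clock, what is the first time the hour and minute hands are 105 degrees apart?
At t minutes past 8:00, the hour hand is at 30 x 8 + 0.5t degrees and the minute hand is at 6t degrees.
The smaller angle between them is 105 degrees when |30H - 5.5t| = 105 or |30H - 5.5t| = 255.
With H = 8, solve 30 x 8 - 5.5t = +/- target for each target:
  t = (30 x 8 - 105) / 5.5 = 24.55
  t = (30 x 8 + 105) / 5.5 = 62.73 (outside (0, 60))
  t = (30 x 8 - 255) / 5.5 = -2.73 (outside (0, 60))
  t = (30 x 8 + 255) / 5.5 = 90 (outside (0, 60))
Valid solutions in (0, 60): {24.55} minutes.
The first occurrence is t = 24.55 minutes.
The hands form a 105-degree angle at 24.55 minutes past 8:00.

Final answer: 24.55 minutes past 8:00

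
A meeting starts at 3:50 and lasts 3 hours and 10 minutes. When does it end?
Starting time: 3:50
Adding 10 minutes to 50 minutes: 50 + 10 = 60 minutes = 1 hour
Adding 3 hours: 3 + 3 + 1 (carry) = 7
Final time: 7:00

Final answer: 7:00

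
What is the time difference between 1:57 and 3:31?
From 1:57 to 3:31:
(3 x 60 + 31) - (1 x 60 + 57) = 211 - 117 = 94 minutes
= 1 hour and 34 minutes

Final answer: 1 hour and 34 minutes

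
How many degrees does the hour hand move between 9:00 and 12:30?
The hour hand moves 0.5 degrees per minute.
Time elapsed: 12:30 - 9:00 = 210 minutes
Angular displacement: 210 x 0.5 = 105 degrees

Final answer: 105 degrees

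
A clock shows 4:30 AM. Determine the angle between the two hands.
Hour hand position: 4 x 30 + 30 x 0.5 = 135 degrees
Minute hand position: 30 x 6 = 180 degrees
Difference: |135 - 180| = 45 degrees
The angle between the hands is 45 degrees

Final answer: 45 degrees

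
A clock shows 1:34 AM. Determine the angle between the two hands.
Hour hand position: 1 x 30 + 34 x 0.5 = 47 degrees
Minute hand position: 34 x 6 = 204 degrees
Difference: |47 - 204| = 157 degrees
The angle between the hands is 157 degrees

Final answer: 157 degrees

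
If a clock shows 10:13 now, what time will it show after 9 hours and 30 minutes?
Starting time: 10:13
Adding 30 minutes to 13 minutes: 13 + 30 = 43 minutes
Adding 9 hours: 10 + 9 = 19 - 12 = 7
Final time: 7:43

Final answer: 7:43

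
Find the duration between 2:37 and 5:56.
From 2:37 to 5:56:
(5 x 60 + 56) - (2 x 60 + 37) = 356 - 157 = 199 minutes
= 3 hours and 19 minutes

Final answer: 3 hours and 19 minutes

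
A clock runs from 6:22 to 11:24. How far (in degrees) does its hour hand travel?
The hour hand moves 0.5 degrees per minute.
Time elapsed: 11:24 - 6:22 = 302 minutes
Angular displacement: 302 x 0.5 = 151 degrees

Final answer: 151 degrees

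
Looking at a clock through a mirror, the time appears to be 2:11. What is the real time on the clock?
Reflection across the vertical (12-6) axis maps a hand at angle A degrees to (360 - A) degrees, which sends a reading of T minutes past 12:00 to (720 - T) minutes past 12:00.
Mirror reads 2:11 = 131 minutes past 12:00.
Actual time: (720 - 131) mod 720 = 589 minutes = 9:49.

Final answer: 9:49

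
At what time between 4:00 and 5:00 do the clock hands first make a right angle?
At t minutes past 4:00, the hour hand is at 30 x 4 + 0.5t degrees and the minute hand is at 6t degrees.
The smaller angle between them is 90 degrees when |30H - 5.5t| = 90 or |30H - 5.5t| = 270.
With H = 4, solve 30 x 4 - 5.5t = +/- target for each target:
  t = (30 x 4 - 90) / 5.5 = 5.45
  t = (30 x 4 + 90) / 5.5 = 38.18
  t = (30 x 4 - 270) / 5.5 = -27.27 (outside (0, 60))
  t = (30 x 4 + 270) / 5.5 = 70.91 (outside (0, 60))
Valid solutions in (0, 60): {5.45, 38.18} minutes.
First occurrence: t = 5.45 minutes.
The hands are at right angles at 5.45 minutes past 4:00.

Final answer: 5.45 minutes past 4:00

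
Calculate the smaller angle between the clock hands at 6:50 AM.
Hour hand position: 6 x 30 + 50 x 0.5 = 205 degrees
Minute hand position: 50 x 6 = 300 degrees
Difference: |205 - 300| = 95 degrees
The angle between the hands is 95 degrees

Final answer: 95 degrees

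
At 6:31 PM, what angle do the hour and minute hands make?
Hour hand position: 6 x 30 + 31 x 0.5 = 195.5 degrees
Minute hand position: 31 x 6 = 186 degrees
Difference: |195.5 - 186| = 9.5 degrees
The angle between the hands is 9.5 degrees

Final answer: 9.5 degrees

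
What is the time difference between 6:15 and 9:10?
From 6:15 to 9:10:
(9 x 60 + 10) - (6 x 60 + 15) = 550 - 375 = 175 minutes
= 2 hours and 55 minutes

Final answer: 2 hours and 55 minutes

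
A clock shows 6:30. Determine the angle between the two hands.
Hour hand position: 6 x 30 + 30 x 0.5 = 195 degrees
Minute hand position: 30 x 6 = 180 degrees
Difference: |195 - 180| = 15 degrees
The angle between the hands is 15 degrees

Final answer: 15 degrees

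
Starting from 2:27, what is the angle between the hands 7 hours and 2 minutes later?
First find the time 7 hours and 2 minutes after 2:27.
Total minutes: 2 x 60 + 27 + 7 x 60 + 2 = 569.
569 mod 720 = 569 minutes = 9:29.
Now compute the angle at 9:29:
Hour hand: 9 x 30 + 29 x 0.5 = 284.5 degrees
Minute hand: 29 x 6 = 174 degrees
Difference: |284.5 - 174| = 110.5 degrees
The angle is 110.5 degrees

Final answer: 110.5 degrees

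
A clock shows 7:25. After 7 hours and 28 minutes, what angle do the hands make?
First find the time 7 hours and 28 minutes after 7:25.
Total minutes: 7 x 60 + 25 + 7 x 60 + 28 = 893.
893 mod 720 = 173 minutes = 2:53.
Now compute the angle at 2:53:
Hour hand: 2 x 30 + 53 x 0.5 = 86.5 degrees
Minute hand: 53 x 6 = 318 degrees
Difference: |86.5 - 318| = 231.5 degrees
Smaller angle: 360 - 231.5 = 128.5 degrees

Final answer: 128.5 degrees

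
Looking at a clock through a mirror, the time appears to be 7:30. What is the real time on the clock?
Reflection across the vertical (12-6) axis maps a hand at angle A degrees to (360 - A) degrees, which sends a reading of T minutes past 12:00 to (720 - T) minutes past 12:00.
Mirror reads 7:30 = 450 minutes past 12:00.
Actual time: (720 - 450) mod 720 = 270 minutes = 4:30.

Final answer: 4:30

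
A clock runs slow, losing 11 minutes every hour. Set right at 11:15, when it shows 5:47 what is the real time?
For every 60 true minutes, the faulty clock advances 49 minutes, so 1 faulty-clock minute corresponds to 60/49 true minutes.
From 11:15 to 5:47 on the faulty dial is 392 minutes.
True elapsed: 392 x 60/49 = 480 minutes = 8 hours.
True time: 11:15 + 8 hours = 7:15.

Final answer: 7:15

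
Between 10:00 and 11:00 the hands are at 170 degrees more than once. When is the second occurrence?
At t minutes past 10:00, the hour hand is at 30 x 10 + 0.5t degrees and the minute hand is at 6t degrees.
The smaller angle between them is 170 degrees when |30H - 5.5t| = 170 or |30H - 5.5t| = 190.
With H = 10, solve 30 x 10 - 5.5t = +/- target for each target:
  t = (30 x 10 - 170) / 5.5 = 23.64
  t = (30 x 10 + 170) / 5.5 = 85.45 (outside (0, 60))
  t = (30 x 10 - 190) / 5.5 = 20
  t = (30 x 10 + 190) / 5.5 = 89.09 (outside (0, 60))
Valid solutions in (0, 60): {20, 23.64} minutes.
The second occurrence is t = 23.64 minutes.
The hands form a 170-degree angle at 23.64 minutes past 10:00.

Final answer: 23.64 minutes past 10:00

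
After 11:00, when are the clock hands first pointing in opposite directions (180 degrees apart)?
For hands to be 180 degrees apart: |30H - 5.5t| = 180
With H = 11: t = (30 x 11 + 180)/5.5 = 92.73 or t = (30 x 11 - 180)/5.5 = 27.27
First valid solution (0 < t < 60): t = 27.27 minutes
The hands are opposite at 27.27 minutes past 11:00.

Final answer: 27.27 minutes past 11:00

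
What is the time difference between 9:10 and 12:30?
From 9:10 to 12:30:
(12 x 60 + 30) - (9 x 60 + 10) = 750 - 550 = 200 minutes
= 3 hours and 20 minutes

Final answer: 3 hours and 20 minutes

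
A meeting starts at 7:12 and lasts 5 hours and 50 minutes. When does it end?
Starting time: 7:12
Adding 50 minutes to 12 minutes: 12 + 50 = 62 minutes = 1 hour and 2 minutes
Adding 5 hours: 7 + 5 + 1 (carry) = 13 - 12 = 1
Final time: 1:02

Final answer: 1:02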